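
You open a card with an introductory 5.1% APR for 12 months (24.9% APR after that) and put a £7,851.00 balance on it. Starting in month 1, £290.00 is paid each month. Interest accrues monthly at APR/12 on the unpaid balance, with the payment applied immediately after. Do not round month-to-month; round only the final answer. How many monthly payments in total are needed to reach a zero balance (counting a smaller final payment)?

Promo months 1–12 at r₀ = 5.1%/12 = 0.00425; months 13+ at r₁ = 24.9%/12 = 0.02075.
After month 12: iterate B ← B·(1+r₀) − £290.00 for 12 months → £4,698.39.
Then at r₁ with £290.00/mo: n₂ = −ln(1 − r₁·B/P)/ln(1+r₁) ≈ 19.95 → 20 more payments.

32 payments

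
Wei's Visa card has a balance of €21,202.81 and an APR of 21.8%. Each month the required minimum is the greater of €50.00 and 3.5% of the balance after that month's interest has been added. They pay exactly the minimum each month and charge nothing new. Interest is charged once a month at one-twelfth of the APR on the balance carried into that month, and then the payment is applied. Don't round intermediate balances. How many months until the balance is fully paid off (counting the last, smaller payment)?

Monthly rate r = 21.8%/12 = 1.81667% = 0.0181667.
While 3.5% of the post-interest balance exceeds €50.00, each month B ← (B·(1+r))·(1 − 0.035), i.e. B shrinks by the factor (1+r)·0.965 = 0.98253.
This holds for months 1–155. Entering month 156 the balance is €1,380.55; 3.5% of the post-interest balance is now below €50.00, so the flat €50.00 minimum applies from here.
From month 156 a fixed €50.00 at rate r clears €1,380.55 in 39 more payments. Total: 155 + 39 = 194 months.

194 months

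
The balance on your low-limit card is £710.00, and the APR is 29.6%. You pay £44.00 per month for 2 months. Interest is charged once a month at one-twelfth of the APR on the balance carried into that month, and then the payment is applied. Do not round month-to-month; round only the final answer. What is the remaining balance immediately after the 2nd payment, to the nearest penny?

£656.37

Monthly rate r = 29.6%/12 = 2.46667% = 0.0246667.
Each month: B ← B·(1+r) − £44.00.
Month 1: interest £17.51; balance after payment £683.51.
Month 2: interest £16.86; balance after payment £656.37.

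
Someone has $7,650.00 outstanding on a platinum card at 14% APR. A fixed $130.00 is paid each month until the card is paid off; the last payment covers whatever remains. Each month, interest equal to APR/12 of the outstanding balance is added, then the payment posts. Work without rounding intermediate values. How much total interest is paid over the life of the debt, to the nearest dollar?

Monthly rate r = 14%/12 = 1.16667% = 0.0116667.
Payoff takes n = ⌈−ln(1 − rB₀/P)/ln(1+r)⌉ = ⌈100.014⌉ = 101 payments; the last is $1.86.
Total paid = 100·$130.00 + $1.86 = $13,001.86.
Total interest = total paid − principal = $13,001.86 − $7,650.00 = $5,351.86.

$5,352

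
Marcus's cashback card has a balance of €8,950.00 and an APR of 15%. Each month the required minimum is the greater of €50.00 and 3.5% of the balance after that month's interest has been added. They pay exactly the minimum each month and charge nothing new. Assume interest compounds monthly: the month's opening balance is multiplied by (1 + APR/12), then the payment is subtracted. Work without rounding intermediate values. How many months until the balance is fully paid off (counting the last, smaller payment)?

Monthly rate r = 15%/12 = 1.25% = 0.0125.
While 3.5% of the post-interest balance exceeds €50.00, each month B ← (B·(1+r))·(1 − 0.035), i.e. B shrinks by the factor (1+r)·0.965 = 0.97706.
This holds for months 1–80. Entering month 81 the balance is €1,398.33; 3.5% of the post-interest balance is now below €50.00, so the flat €50.00 minimum applies from here.
From month 81 a fixed €50.00 at rate r clears €1,398.33 in 35 more payments. Total: 80 + 35 = 115 months.

115 months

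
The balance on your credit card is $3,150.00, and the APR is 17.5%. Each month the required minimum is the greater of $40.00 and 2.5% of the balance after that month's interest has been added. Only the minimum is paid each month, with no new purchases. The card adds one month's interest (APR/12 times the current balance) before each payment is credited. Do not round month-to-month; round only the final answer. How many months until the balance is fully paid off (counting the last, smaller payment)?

123 months

Monthly rate r = 17.5%/12 = 1.45833% = 0.0145833.
While 2.5% of the post-interest balance exceeds $40.00, each month B ← (B·(1+r))·(1 − 0.025), i.e. B shrinks by the factor (1+r)·0.975 = 0.98922.
This holds for months 1–64. Entering month 65 the balance is $1,574.06; 2.5% of the post-interest balance is now below $40.00, so the flat $40.00 minimum applies from here.
From month 65 a fixed $40.00 at rate r clears $1,574.06 in 59 more payments. Total: 64 + 59 = 123 months.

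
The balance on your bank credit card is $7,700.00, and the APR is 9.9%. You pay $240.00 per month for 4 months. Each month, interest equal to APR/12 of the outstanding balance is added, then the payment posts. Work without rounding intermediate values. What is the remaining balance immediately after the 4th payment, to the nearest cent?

$6,985.32

Monthly rate r = 9.9%/12 = 0.825% = 0.00825.
Each month: B ← B·(1+r) − $240.00.
Month 1: interest $63.53; balance after payment $7,523.52.
Month 2: interest $62.07; balance after payment $7,345.59.
Month 3: interest $60.60; balance after payment $7,166.20.
Month 4: interest $59.12; balance after payment $6,985.32.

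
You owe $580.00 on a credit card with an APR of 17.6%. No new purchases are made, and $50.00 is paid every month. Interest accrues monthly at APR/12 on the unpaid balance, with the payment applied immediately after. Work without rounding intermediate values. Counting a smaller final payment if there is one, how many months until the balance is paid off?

13 months

Monthly rate r = 17.6%/12 = 1.46667% = 0.0146667.
Recurrence: B ← B·(1+r) − $50.00.
Month 1: interest $8.51; balance after payment $538.51.
Month 2: interest $7.90; balance after payment $496.40.
Closed form: n = −ln(1 − rB₀/P)/ln(1+r) = −ln(0.82987)/ln(1.01467) ≈ 12.808, so the balance reaches zero during payment 13.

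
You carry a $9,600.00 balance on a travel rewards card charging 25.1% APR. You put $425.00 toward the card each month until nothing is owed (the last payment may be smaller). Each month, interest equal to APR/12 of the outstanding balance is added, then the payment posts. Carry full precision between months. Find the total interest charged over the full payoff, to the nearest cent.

$3,530.70

Monthly rate r = 25.1%/12 = 2.09167% = 0.0209167.
Payoff takes n = ⌈−ln(1 − rB₀/P)/ln(1+r)⌉ = ⌈30.895⌉ = 31 payments; the last is $380.70.
Total paid = 30·$425.00 + $380.70 = $13,130.70.
Total interest = total paid − principal = $13,130.70 − $9,600.00 = $3,530.70.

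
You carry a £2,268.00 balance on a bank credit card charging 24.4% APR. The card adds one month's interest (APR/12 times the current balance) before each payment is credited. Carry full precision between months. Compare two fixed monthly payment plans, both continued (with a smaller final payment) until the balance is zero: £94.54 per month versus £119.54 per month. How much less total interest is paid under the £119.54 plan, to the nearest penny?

£247.67

Monthly rate r = 24.4%/12 = 2.03333% = 0.0203333.
At £94.54/mo: n = ⌈−ln(1 − rB₀/P)/ln(1+r)⌉ = 34 payments (last £22.52); total interest = total paid − £2,268.00 = £874.34.
At £119.54/mo: 25 payments (last £25.71); total interest £626.67.
Interest saved = £874.34 − £626.67 = £247.67.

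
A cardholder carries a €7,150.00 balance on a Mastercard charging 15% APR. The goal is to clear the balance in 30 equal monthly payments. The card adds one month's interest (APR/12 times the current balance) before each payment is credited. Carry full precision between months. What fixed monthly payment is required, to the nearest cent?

Monthly rate r = 15%/12 = 1.25% = 0.0125.
Level-payment amortization: P = B₀·r / (1 − (1+r)^(−n)) = 7150.00·0.0125 / (1 − 1.0125^(−30)).
Denominator 1 − (1+r)^(−30) = 0.311111328.
P = 89.375 / 0.311111328 ≈ 287.28.

€287.28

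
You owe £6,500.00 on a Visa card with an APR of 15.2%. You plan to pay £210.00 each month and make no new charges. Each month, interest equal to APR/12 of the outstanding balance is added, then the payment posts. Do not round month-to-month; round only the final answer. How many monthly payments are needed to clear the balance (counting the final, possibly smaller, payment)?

40 payments

Monthly rate r = 15.2%/12 = 1.26667% = 0.0126667.
Recurrence: B ← B·(1+r) − £210.00.
Month 1: interest £82.33; balance after payment £6,372.33.
Month 2: interest £80.72; balance after payment £6,243.05.
Closed form: n = −ln(1 − rB₀/P)/ln(1+r) = −ln(0.60794)/ln(1.01267) ≈ 39.539, so the balance reaches zero during payment 40.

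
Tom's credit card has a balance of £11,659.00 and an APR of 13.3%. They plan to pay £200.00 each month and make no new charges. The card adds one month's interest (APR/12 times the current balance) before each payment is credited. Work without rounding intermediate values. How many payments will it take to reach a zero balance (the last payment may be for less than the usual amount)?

Monthly rate r = 13.3%/12 = 1.10833% = 0.0110833.
Recurrence: B ← B·(1+r) − £200.00.
Month 1: interest £129.22; balance after payment £11,588.22.
Month 2: interest £128.44; balance after payment £11,516.66.
Closed form: n = −ln(1 − rB₀/P)/ln(1+r) = −ln(0.3539)/ln(1.01108) ≈ 94.240, so the balance reaches zero during payment 95.

95 months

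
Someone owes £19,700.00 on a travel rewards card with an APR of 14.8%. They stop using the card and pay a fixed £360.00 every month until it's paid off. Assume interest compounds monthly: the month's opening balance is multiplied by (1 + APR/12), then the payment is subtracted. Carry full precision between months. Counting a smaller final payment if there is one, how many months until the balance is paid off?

92 months

Monthly rate r = 14.8%/12 = 1.23333% = 0.0123333.
Recurrence: B ← B·(1+r) − £360.00.
Month 1: interest £242.97; balance after payment £19,582.97.
Month 2: interest £241.52; balance after payment £19,464.49.
Closed form: n = −ln(1 − rB₀/P)/ln(1+r) = −ln(0.32509)/ln(1.01233) ≈ 91.667, so the balance reaches zero during payment 92.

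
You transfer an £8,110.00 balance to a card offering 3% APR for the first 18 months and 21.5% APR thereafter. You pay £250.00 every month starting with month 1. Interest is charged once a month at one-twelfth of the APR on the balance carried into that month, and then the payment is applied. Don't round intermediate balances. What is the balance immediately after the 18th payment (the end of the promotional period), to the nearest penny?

£3,885.90

Promo months 1–18 at r₀ = 3%/12 = 0.0025; months 19+ at r₁ = 21.5%/12 = 0.0179167.
After month 18: iterate B ← B·(1+r₀) − £250.00 for 18 months → £3,885.90.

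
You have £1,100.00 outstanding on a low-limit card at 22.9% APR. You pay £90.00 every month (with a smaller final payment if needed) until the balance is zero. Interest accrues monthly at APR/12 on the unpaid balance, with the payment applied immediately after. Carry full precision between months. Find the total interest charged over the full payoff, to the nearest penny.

£164.48

Monthly rate r = 22.9%/12 = 1.90833% = 0.0190833.
Payoff takes n = ⌈−ln(1 − rB₀/P)/ln(1+r)⌉ = ⌈14.049⌉ = 15 payments; the last is £4.48.
Total paid = 14·£90.00 + £4.48 = £1,264.48.
Total interest = total paid − principal = £1,264.48 − £1,100.00 = £164.48.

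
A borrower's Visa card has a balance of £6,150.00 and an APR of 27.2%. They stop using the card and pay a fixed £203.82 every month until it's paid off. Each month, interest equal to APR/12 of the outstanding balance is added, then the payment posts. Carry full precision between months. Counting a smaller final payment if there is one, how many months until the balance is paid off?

Monthly rate r = 27.2%/12 = 2.26667% = 0.0226667.
Recurrence: B ← B·(1+r) − £203.82.
Month 1: interest £139.40; balance after payment £6,085.58.
Month 2: interest £137.94; balance after payment £6,019.70.
Closed form: n = −ln(1 − rB₀/P)/ln(1+r) = −ln(0.31606)/ln(1.02267) ≈ 51.389, so the balance reaches zero during payment 52.

52 payments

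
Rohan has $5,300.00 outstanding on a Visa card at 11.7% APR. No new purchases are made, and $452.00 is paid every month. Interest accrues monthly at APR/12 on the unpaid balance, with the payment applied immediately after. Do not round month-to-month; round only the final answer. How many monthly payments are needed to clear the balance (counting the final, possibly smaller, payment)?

13 payments

Monthly rate r = 11.7%/12 = 0.975% = 0.00975.
Recurrence: B ← B·(1+r) − $452.00.
Month 1: interest $51.67; balance after payment $4,899.68.
Month 2: interest $47.77; balance after payment $4,495.45.
Closed form: n = −ln(1 − rB₀/P)/ln(1+r) = −ln(0.88567)/ln(1.00975) ≈ 12.512, so the balance reaches zero during payment 13.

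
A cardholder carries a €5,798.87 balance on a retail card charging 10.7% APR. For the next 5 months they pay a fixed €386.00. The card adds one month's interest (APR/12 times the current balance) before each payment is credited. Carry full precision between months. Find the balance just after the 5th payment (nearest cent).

Monthly rate r = 10.7%/12 = 0.891667% = 0.00891667.
Each month: B ← B·(1+r) − €386.00.
Month 1: interest €51.71; balance after payment €5,464.58.
Month 2: interest €48.73; balance after payment €5,127.30.
Month 3: interest €45.72; balance after payment €4,787.02.
Month 4: interest €42.68; balance after payment €4,443.71.
Month 5: interest €39.62; balance after payment €4,097.33.

€4,097.33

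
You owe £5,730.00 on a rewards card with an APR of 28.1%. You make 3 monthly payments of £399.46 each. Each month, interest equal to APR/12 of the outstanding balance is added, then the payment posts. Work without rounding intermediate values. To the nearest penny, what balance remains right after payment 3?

£4,915.37

Monthly rate r = 28.1%/12 = 2.34167% = 0.0234167.
Each month: B ← B·(1+r) − £399.46.
Month 1: interest £134.18; balance after payment £5,464.72.
Month 2: interest £127.97; balance after payment £5,193.22.
Month 3: interest £121.61; balance after payment £4,915.37.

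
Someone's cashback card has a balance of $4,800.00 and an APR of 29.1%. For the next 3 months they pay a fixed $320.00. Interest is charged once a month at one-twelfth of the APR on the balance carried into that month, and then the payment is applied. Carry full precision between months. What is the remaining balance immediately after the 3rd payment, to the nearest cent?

$4,174.27

Monthly rate r = 29.1%/12 = 2.425% = 0.02425.
Each month: B ← B·(1+r) − $320.00.
Month 1: interest $116.40; balance after payment $4,596.40.
Month 2: interest $111.46; balance after payment $4,387.86.
Month 3: interest $106.41; balance after payment $4,174.27.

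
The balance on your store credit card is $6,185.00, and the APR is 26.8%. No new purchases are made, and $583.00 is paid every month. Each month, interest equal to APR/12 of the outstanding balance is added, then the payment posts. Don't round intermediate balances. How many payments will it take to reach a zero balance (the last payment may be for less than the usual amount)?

13 months

Monthly rate r = 26.8%/12 = 2.23333% = 0.0223333.
Recurrence: B ← B·(1+r) − $583.00.
Month 1: interest $138.13; balance after payment $5,740.13.
Month 2: interest $128.20; balance after payment $5,285.33.
Closed form: n = −ln(1 − rB₀/P)/ln(1+r) = −ln(0.76307)/ln(1.02233) ≈ 12.243, so the balance reaches zero during payment 13.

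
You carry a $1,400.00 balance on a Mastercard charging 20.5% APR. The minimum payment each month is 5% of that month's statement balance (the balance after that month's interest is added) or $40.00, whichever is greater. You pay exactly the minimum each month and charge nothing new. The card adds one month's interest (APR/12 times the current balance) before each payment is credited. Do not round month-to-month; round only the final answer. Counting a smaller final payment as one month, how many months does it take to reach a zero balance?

Monthly rate r = 20.5%/12 = 1.70833% = 0.0170833.
While 5% of the post-interest balance exceeds $40.00, each month B ← (B·(1+r))·(1 − 0.05), i.e. B shrinks by the factor (1+r)·0.95 = 0.96623.
This holds for months 1–17. Entering month 18 the balance is $780.71; 5% of the post-interest balance is now below $40.00, so the flat $40.00 minimum applies from here.
From month 18 a fixed $40.00 at rate r clears $780.71 in 24 more payments. Total: 17 + 24 = 41 months.

41 months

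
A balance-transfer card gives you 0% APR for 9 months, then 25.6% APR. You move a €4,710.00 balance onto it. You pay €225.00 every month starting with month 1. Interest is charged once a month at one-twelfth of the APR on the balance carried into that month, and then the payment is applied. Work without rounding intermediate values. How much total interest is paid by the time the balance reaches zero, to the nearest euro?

€447

Promo months 1–9 at r₀ = 0%/12 = 0; months 10+ at r₁ = 25.6%/12 = 0.0213333.
After month 9 (no interest yet): B = €4,710.00 − 9·€225.00 = €2,685.00.
Then at r₁ with €225.00/mo: n₂ = −ln(1 − r₁·B/P)/ln(1+r₁) ≈ 13.92 → 14 more payments.
Total paid = 22·€225.00 + €206.83 = €5,156.83; interest = €5,156.83 − €4,710.00 = €446.83.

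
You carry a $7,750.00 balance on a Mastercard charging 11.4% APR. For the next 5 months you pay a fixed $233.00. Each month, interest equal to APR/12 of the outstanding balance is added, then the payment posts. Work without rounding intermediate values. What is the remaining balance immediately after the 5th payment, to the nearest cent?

$6,937.84

Monthly rate r = 11.4%/12 = 0.95% = 0.0095.
Each month: B ← B·(1+r) − $233.00.
Month 1: interest $73.62; balance after payment $7,590.62.
Month 2: interest $72.11; balance after payment $7,429.74.
Month 3: interest $70.58; balance after payment $7,267.32.
Month 4: interest $69.04; balance after payment $7,103.36.
Month 5: interest $67.48; balance after payment $6,937.84.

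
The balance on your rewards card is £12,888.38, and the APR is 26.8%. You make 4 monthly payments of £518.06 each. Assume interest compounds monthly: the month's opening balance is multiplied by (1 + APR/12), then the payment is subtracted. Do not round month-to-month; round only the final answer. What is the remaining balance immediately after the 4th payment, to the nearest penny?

£11,936.19

Monthly rate r = 26.8%/12 = 2.23333% = 0.0223333.
Each month: B ← B·(1+r) − £518.06.
Month 1: interest £287.84; balance after payment £12,658.16.
Month 2: interest £282.70; balance after payment £12,422.80.
Month 3: interest £277.44; balance after payment £12,182.18.
Month 4: interest £272.07; balance after payment £11,936.19.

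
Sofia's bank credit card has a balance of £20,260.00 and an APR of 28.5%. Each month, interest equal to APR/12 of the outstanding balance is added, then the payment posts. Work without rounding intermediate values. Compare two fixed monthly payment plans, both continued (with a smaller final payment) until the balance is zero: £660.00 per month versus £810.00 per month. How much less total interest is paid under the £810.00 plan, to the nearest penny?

£5,607.26

Monthly rate r = 28.5%/12 = 2.375% = 0.02375.
At £660.00/mo: n = ⌈−ln(1 − rB₀/P)/ln(1+r)⌉ = 56 payments (last £419.43); total interest = total paid − £20,260.00 = £16,459.43.
At £810.00/mo: 39 payments (last £332.17); total interest £10,852.17.
Interest saved = £16,459.43 − £10,852.17 = £5,607.26.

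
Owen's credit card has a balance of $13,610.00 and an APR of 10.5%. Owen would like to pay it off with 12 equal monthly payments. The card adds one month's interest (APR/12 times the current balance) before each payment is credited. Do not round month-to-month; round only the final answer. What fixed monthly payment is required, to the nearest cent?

Monthly rate r = 10.5%/12 = 0.875% = 0.00875.
Level-payment amortization: P = B₀·r / (1 − (1+r)^(−n)) = 13610.00·0.00875 / (1 − 1.00875^(−12)).
Denominator 1 − (1+r)^(−12) = 0.0992641938.
P = 119.088 / 0.0992641938 ≈ 1199.70.

$1,199.70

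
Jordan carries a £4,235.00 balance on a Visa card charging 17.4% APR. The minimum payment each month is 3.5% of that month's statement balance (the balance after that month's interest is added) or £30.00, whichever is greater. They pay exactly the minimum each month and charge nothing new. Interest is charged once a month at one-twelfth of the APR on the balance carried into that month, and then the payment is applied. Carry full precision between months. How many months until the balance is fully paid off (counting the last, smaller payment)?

Monthly rate r = 17.4%/12 = 1.45% = 0.0145.
While 3.5% of the post-interest balance exceeds £30.00, each month B ← (B·(1+r))·(1 − 0.035), i.e. B shrinks by the factor (1+r)·0.965 = 0.97899.
This holds for months 1–76. Entering month 77 the balance is £843.50; 3.5% of the post-interest balance is now below £30.00, so the flat £30.00 minimum applies from here.
From month 77 a fixed £30.00 at rate r clears £843.50 in 37 more payments. Total: 76 + 37 = 113 months.

113 months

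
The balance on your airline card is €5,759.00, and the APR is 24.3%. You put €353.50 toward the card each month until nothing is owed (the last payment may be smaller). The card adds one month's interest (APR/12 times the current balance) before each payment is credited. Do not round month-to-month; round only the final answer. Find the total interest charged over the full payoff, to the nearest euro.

€1,300

Monthly rate r = 24.3%/12 = 2.025% = 0.02025.
Payoff takes n = ⌈−ln(1 − rB₀/P)/ln(1+r)⌉ = ⌈19.969⌉ = 20 payments; the last is €342.58.
Total paid = 19·€353.50 + €342.58 = €7,059.08.
Total interest = total paid − principal = €7,059.08 − €5,759.00 = €1,300.08.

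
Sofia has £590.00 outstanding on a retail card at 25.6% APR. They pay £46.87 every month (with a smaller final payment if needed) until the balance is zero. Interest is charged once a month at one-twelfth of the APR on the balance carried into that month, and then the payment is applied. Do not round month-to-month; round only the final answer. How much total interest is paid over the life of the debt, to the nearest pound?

£104

Monthly rate r = 25.6%/12 = 2.13333% = 0.0213333.
Payoff takes n = ⌈−ln(1 − rB₀/P)/ln(1+r)⌉ = ⌈14.814⌉ = 15 payments; the last is £38.25.
Total paid = 14·£46.87 + £38.25 = £694.43.
Total interest = total paid − principal = £694.43 − £590.00 = £104.43.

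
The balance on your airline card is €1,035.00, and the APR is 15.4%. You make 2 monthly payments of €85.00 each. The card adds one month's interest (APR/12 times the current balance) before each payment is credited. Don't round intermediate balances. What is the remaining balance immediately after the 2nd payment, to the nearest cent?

€890.64

Monthly rate r = 15.4%/12 = 1.28333% = 0.0128333.
Each month: B ← B·(1+r) − €85.00.
Month 1: interest €13.28; balance after payment €963.28.
Month 2: interest €12.36; balance after payment €890.64.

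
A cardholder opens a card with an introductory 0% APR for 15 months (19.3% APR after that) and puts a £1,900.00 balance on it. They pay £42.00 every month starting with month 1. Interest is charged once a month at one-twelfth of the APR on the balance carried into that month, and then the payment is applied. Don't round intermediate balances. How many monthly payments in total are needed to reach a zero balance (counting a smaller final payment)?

Promo months 1–15 at r₀ = 0%/12 = 0; months 16+ at r₁ = 19.3%/12 = 0.0160833.
After month 15 (no interest yet): B = £1,900.00 − 15·£42.00 = £1,270.00.
Then at r₁ with £42.00/mo: n₂ = −ln(1 − r₁·B/P)/ln(1+r₁) ≈ 41.75 → 42 more payments.

57 months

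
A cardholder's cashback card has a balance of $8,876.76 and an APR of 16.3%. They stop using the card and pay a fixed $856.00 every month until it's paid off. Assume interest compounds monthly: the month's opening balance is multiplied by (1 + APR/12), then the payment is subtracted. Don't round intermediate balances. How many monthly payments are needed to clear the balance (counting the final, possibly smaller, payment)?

12 months

Monthly rate r = 16.3%/12 = 1.35833% = 0.0135833.
Recurrence: B ← B·(1+r) − $856.00.
Month 1: interest $120.58; balance after payment $8,141.34.
Month 2: interest $110.59; balance after payment $7,395.92.
Closed form: n = −ln(1 − rB₀/P)/ln(1+r) = −ln(0.85914)/ln(1.01358) ≈ 11.253, so the balance reaches zero during payment 12.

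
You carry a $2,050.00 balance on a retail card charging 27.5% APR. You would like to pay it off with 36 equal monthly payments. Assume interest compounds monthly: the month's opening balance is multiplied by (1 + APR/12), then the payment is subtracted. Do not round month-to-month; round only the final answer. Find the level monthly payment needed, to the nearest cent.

Monthly rate r = 27.5%/12 = 2.29167% = 0.0229167.
Level-payment amortization: P = B₀·r / (1 − (1+r)^(−n)) = 2050.00·0.0229167 / (1 − 1.02292^(−36)).
Denominator 1 − (1+r)^(−36) = 0.557665484.
P = 46.9792 / 0.557665484 ≈ 84.24.

$84.24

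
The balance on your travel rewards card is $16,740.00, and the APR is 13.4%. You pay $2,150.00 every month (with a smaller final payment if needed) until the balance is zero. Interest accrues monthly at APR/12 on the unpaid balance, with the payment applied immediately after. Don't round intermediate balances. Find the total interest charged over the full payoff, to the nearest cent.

$872.31

Monthly rate r = 13.4%/12 = 1.11667% = 0.0111667.
Payoff takes n = ⌈−ln(1 − rB₀/P)/ln(1+r)⌉ = ⌈8.191⌉ = 9 payments; the last is $412.31.
Total paid = 8·$2,150.00 + $412.31 = $17,612.31.
Total interest = total paid − principal = $17,612.31 − $16,740.00 = $872.31.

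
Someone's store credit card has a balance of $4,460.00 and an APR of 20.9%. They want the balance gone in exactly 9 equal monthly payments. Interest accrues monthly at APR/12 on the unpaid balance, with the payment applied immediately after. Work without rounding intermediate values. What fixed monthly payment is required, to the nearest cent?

$539.70

Monthly rate r = 20.9%/12 = 1.74167% = 0.0174167.
Level-payment amortization: P = B₀·r / (1 − (1+r)^(−n)) = 4460.00·0.0174167 / (1 − 1.01742^(−9)).
Denominator 1 − (1+r)^(−9) = 0.143927846.
P = 77.6783 / 0.143927846 ≈ 539.70.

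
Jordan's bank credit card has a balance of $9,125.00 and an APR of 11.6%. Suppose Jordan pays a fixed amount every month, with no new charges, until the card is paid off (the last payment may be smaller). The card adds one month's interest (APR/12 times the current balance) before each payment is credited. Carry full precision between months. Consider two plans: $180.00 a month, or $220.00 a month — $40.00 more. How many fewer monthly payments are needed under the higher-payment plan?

Monthly rate r = 11.6%/12 = 0.966667% = 0.00966667.
At $180.00/mo: n = ⌈−ln(1 − rB₀/P)/ln(1+r)⌉ = 71 payments (last $0.34); total interest = total paid − $9,125.00 = $3,475.34.
At $220.00/mo: 54 payments (last $58.11); total interest $2,593.11.
Payments saved = 71 − 54 = 17.

17 fewer payments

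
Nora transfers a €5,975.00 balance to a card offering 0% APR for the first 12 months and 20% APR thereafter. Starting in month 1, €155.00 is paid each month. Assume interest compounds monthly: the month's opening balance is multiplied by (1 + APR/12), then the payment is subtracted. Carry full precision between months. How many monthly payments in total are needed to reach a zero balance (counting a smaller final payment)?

Promo months 1–12 at r₀ = 0%/12 = 0; months 13+ at r₁ = 20%/12 = 0.0166667.
After month 12 (no interest yet): B = €5,975.00 − 12·€155.00 = €4,115.00.
Then at r₁ with €155.00/mo: n₂ = −ln(1 − r₁·B/P)/ln(1+r₁) ≈ 35.35 → 36 more payments.

48 months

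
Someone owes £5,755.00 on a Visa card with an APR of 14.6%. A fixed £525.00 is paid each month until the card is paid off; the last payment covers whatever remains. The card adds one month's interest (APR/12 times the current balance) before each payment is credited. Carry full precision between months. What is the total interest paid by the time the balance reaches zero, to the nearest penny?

£459.65

Monthly rate r = 14.6%/12 = 1.21667% = 0.0121667.
Payoff takes n = ⌈−ln(1 − rB₀/P)/ln(1+r)⌉ = ⌈11.837⌉ = 12 payments; the last is £439.65.
Total paid = 11·£525.00 + £439.65 = £6,214.65.
Total interest = total paid − principal = £6,214.65 − £5,755.00 = £459.65.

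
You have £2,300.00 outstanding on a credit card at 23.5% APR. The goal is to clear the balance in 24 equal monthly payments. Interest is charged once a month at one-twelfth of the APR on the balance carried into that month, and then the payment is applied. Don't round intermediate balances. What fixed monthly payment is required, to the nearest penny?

Monthly rate r = 23.5%/12 = 1.95833% = 0.0195833.
Level-payment amortization: P = B₀·r / (1 − (1+r)^(−n)) = 2300.00·0.0195833 / (1 − 1.01958^(−24)).
Denominator 1 − (1+r)^(−24) = 0.372151969.
P = 45.0417 / 0.372151969 ≈ 121.03.

£121.03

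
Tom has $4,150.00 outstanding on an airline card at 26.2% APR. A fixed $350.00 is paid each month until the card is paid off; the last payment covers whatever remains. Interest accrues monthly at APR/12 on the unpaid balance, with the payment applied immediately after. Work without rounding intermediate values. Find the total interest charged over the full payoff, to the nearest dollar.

$705

Monthly rate r = 26.2%/12 = 2.18333% = 0.0218333.
Payoff takes n = ⌈−ln(1 − rB₀/P)/ln(1+r)⌉ = ⌈13.871⌉ = 14 payments; the last is $305.32.
Total paid = 13·$350.00 + $305.32 = $4,855.32.
Total interest = total paid − principal = $4,855.32 − $4,150.00 = $705.32.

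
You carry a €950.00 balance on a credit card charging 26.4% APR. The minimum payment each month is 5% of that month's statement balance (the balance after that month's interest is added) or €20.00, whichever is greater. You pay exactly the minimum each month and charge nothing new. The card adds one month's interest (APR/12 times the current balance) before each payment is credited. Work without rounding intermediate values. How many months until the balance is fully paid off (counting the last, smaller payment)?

Monthly rate r = 26.4%/12 = 2.2% = 0.022.
While 5% of the post-interest balance exceeds €20.00, each month B ← (B·(1+r))·(1 − 0.05), i.e. B shrinks by the factor (1+r)·0.95 = 0.9709.
This holds for months 1–31. Entering month 32 the balance is €380.31; 5% of the post-interest balance is now below €20.00, so the flat €20.00 minimum applies from here.
From month 32 a fixed €20.00 at rate r clears €380.31 in 25 more payments. Total: 31 + 25 = 56 months.

56 months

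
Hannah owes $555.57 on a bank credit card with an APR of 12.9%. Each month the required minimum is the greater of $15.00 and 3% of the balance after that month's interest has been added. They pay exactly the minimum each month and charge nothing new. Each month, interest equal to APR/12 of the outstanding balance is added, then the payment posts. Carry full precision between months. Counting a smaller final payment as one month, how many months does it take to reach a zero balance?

Monthly rate r = 12.9%/12 = 1.075% = 0.01075.
While 3% of the post-interest balance exceeds $15.00, each month B ← (B·(1+r))·(1 − 0.03), i.e. B shrinks by the factor (1+r)·0.97 = 0.98043.
This holds for months 1–6. Entering month 7 the balance is $493.44; 3% of the post-interest balance is now below $15.00, so the flat $15.00 minimum applies from here.
From month 7 a fixed $15.00 at rate r clears $493.44 in 41 more payments. Total: 6 + 41 = 47 months.

47 months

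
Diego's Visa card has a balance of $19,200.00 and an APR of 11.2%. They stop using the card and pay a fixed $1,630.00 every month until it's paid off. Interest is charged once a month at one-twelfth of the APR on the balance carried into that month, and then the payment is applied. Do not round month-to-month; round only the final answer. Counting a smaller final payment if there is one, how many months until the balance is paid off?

13 payments

Monthly rate r = 11.2%/12 = 0.933333% = 0.00933333.
Recurrence: B ← B·(1+r) − $1,630.00.
Month 1: interest $179.20; balance after payment $17,749.20.
Month 2: interest $165.66; balance after payment $16,284.86.
Closed form: n = −ln(1 − rB₀/P)/ln(1+r) = −ln(0.89006)/ln(1.00933) ≈ 12.537, so the balance reaches zero during payment 13.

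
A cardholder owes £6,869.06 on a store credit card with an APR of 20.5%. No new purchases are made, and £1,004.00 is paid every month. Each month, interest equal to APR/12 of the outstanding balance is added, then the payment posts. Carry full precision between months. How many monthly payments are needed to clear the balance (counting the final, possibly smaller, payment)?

Monthly rate r = 20.5%/12 = 1.70833% = 0.0170833.
Recurrence: B ← B·(1+r) − £1,004.00.
Month 1: interest £117.35; balance after payment £5,982.41.
Month 2: interest £102.20; balance after payment £5,080.61.
Closed form: n = −ln(1 − rB₀/P)/ln(1+r) = −ln(0.88312)/ln(1.01708) ≈ 7.338, so the balance reaches zero during payment 8.

8 payments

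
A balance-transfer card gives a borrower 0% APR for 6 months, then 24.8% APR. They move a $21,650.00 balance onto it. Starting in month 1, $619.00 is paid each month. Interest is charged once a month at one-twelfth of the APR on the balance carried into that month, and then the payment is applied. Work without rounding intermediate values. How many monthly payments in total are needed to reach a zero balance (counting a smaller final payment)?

Promo months 1–6 at r₀ = 0%/12 = 0; months 7+ at r₁ = 24.8%/12 = 0.0206667.
After month 6 (no interest yet): B = $21,650.00 − 6·$619.00 = $17,936.00.
Then at r₁ with $619.00/mo: n₂ = −ln(1 − r₁·B/P)/ln(1+r₁) ≈ 44.65 → 45 more payments.

51 months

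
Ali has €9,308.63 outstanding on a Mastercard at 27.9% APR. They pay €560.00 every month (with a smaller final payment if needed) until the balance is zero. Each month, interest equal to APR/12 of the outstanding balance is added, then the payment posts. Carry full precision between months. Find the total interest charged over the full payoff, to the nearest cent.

€2,595.68

Monthly rate r = 27.9%/12 = 2.325% = 0.02325.
Payoff takes n = ⌈−ln(1 − rB₀/P)/ln(1+r)⌉ = ⌈21.256⌉ = 22 payments; the last is €144.31.
Total paid = 21·€560.00 + €144.31 = €11,904.31.
Total interest = total paid − principal = €11,904.31 − €9,308.63 = €2,595.68.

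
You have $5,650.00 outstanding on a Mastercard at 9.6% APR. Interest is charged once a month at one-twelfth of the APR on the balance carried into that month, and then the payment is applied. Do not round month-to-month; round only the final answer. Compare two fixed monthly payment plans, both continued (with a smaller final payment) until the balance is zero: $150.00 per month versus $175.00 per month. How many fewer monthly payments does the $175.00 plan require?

8 fewer payments

Monthly rate r = 9.6%/12 = 0.8% = 0.008.
At $150.00/mo: n = ⌈−ln(1 − rB₀/P)/ln(1+r)⌉ = 46 payments (last $0.26); total interest = total paid − $5,650.00 = $1,100.26.
At $175.00/mo: 38 payments (last $87.34); total interest $912.34.
Payments saved = 46 − 38 = 8.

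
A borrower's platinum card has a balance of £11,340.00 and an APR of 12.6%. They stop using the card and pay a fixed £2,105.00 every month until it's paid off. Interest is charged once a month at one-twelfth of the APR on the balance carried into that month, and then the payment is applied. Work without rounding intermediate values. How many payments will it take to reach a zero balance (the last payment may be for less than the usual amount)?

6 payments

Monthly rate r = 12.6%/12 = 1.05% = 0.0105.
Recurrence: B ← B·(1+r) − £2,105.00.
Month 1: interest £119.07; balance after payment £9,354.07.
Month 2: interest £98.22; balance after payment £7,347.29.
Month 3: interest £77.15; balance after payment £5,319.43.
Month 4: interest £55.85; balance after payment £3,270.29.
Month 5: interest £34.34; balance after payment £1,199.63.
Month 6: interest £12.60; balance after payment £0.00.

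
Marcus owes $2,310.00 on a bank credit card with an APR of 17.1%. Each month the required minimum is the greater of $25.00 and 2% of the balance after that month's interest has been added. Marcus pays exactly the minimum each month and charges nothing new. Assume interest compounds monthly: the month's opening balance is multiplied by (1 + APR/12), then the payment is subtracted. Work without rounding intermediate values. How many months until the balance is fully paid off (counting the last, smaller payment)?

Monthly rate r = 17.1%/12 = 1.425% = 0.01425.
While 2% of the post-interest balance exceeds $25.00, each month B ← (B·(1+r))·(1 − 0.02), i.e. B shrinks by the factor (1+r)·0.98 = 0.99397.
This holds for months 1–104. Entering month 105 the balance is $1,230.85; 2% of the post-interest balance is now below $25.00, so the flat $25.00 minimum applies from here.
From month 105 a fixed $25.00 at rate r clears $1,230.85 in 86 more payments. Total: 104 + 86 = 190 months.

190 months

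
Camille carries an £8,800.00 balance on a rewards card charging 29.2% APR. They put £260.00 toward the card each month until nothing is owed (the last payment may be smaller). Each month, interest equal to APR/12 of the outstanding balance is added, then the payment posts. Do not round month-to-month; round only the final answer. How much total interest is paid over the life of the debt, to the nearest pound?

Monthly rate r = 29.2%/12 = 2.43333% = 0.0243333.
Payoff takes n = ⌈−ln(1 − rB₀/P)/ln(1+r)⌉ = ⌈72.163⌉ = 73 payments; the last is £42.81.
Total paid = 72·£260.00 + £42.81 = £18,762.81.
Total interest = total paid − principal = £18,762.81 − £8,800.00 = £9,962.81.

£9,963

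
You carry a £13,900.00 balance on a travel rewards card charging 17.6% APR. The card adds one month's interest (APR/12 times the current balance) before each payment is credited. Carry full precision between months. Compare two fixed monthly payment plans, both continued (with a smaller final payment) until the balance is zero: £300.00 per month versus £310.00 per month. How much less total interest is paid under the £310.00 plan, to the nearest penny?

Monthly rate r = 17.6%/12 = 1.46667% = 0.0146667.
At £300.00/mo: n = ⌈−ln(1 − rB₀/P)/ln(1+r)⌉ = 79 payments (last £48.81); total interest = total paid − £13,900.00 = £9,548.81.
At £310.00/mo: 74 payments (last £191.83); total interest £8,921.83.
Interest saved = £9,548.81 − £8,921.83 = £626.98.

£626.98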